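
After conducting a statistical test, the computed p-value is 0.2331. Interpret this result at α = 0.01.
Since p = 0.2331 > α = 0.01, fail to reject H₀.
There is insufficient evidence to reject the null hypothesis; the result is not statistically significant at the 0.01 level.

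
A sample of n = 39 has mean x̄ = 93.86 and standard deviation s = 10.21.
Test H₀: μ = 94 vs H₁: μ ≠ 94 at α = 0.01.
One-sample t-test:
H₀: μ = 94
H₁: μ ≠ 94
df = n - 1 = 38
t = (x̄ - μ₀) / (s/√n) = (93.86 - 94) / (10.21/√39) = -0.086
p-value = 0.9322

Since p-value > α = 0.01, we fail to reject H₀.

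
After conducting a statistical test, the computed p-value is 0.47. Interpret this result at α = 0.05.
Since p = 0.47 > α = 0.05, fail to reject H₀.
There is insufficient evidence to reject the null hypothesis; the result is not statistically significant at the 0.05 level.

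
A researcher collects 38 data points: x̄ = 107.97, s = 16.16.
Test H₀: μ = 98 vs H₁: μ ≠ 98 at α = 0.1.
One-sample t-test:
H₀: μ = 98
H₁: μ ≠ 98
df = n - 1 = 37
t = (x̄ - μ₀) / (s/√n) = (107.97 - 98) / (16.16/√38) = 3.803
p-value = 0.0005

Since p-value < α = 0.1, we reject H₀.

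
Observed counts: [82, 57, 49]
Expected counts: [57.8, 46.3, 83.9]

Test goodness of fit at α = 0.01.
Chi-square goodness of fit test:
H₀: observed counts match expected distribution
H₁: observed counts differ from expected distribution
df = k - 1 = 2
χ² = Σ(O - E)²/E
   = (82 - 57.8)²/57.8 + (57 - 46.3)²/46.3 + (49 - 83.9)²/83.9
   = 10.132 + 2.473 + 14.517
   = 27.12
p-value < 0.0001

Since p-value < α = 0.01, we reject H₀.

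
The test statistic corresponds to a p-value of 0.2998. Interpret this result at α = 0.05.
Since p = 0.2998 > α = 0.05, fail to reject H₀.
There is insufficient evidence to reject the null hypothesis; the result is not statistically significant at the 0.05 level.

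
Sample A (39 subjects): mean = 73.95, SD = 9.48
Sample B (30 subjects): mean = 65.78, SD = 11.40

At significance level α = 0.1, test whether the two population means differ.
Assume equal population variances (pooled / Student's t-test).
Student's two-sample t-test (equal variances):
H₀: μ₁ = μ₂
H₁: μ₁ ≠ μ₂
df = n₁ + n₂ - 2 = 67
Pooled variance s_p² = [(n₁-1)s₁² + (n₂-1)s₂²] / (n₁ + n₂ - 2) = [(38)(9.48²) + (29)(11.40²)] / 67 = 107.2226
SE = √(s_p²(1/n₁ + 1/n₂)) = √(107.2226 × (1/39 + 1/30)) = 2.5146
t = (x̄₁ - x̄₂) / SE = (73.95 - 65.78) / 2.5146 = 8.17 / 2.5146 = 3.249
p-value = 0.0018

Since p-value < α = 0.1, we reject H₀.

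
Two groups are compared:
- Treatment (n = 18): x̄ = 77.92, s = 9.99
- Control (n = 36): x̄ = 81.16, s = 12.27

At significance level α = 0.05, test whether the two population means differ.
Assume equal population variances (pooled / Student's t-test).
Student's two-sample t-test (equal variances):
H₀: μ₁ = μ₂
H₁: μ₁ ≠ μ₂
df = n₁ + n₂ - 2 = 52
Pooled variance s_p² = [(n₁-1)s₁² + (n₂-1)s₂²] / (n₁ + n₂ - 2) = [(17)(9.99²) + (35)(12.27²)] / 52 = 133.9606
SE = √(s_p²(1/n₁ + 1/n₂)) = √(133.9606 × (1/18 + 1/36)) = 3.3412
t = (x̄₁ - x̄₂) / SE = (77.92 - 81.16) / 3.3412 = -3.24 / 3.3412 = -0.970
p-value = 0.3367

Since p-value > α = 0.05, we fail to reject H₀.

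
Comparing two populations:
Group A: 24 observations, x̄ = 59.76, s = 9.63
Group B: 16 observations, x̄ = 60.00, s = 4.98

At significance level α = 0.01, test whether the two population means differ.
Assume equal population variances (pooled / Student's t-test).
Student's two-sample t-test (equal variances):
H₀: μ₁ = μ₂
H₁: μ₁ ≠ μ₂
df = n₁ + n₂ - 2 = 38
Pooled variance s_p² = [(n₁-1)s₁² + (n₂-1)s₂²] / (n₁ + n₂ - 2) = [(23)(9.63²) + (15)(4.98²)] / 38 = 65.9199
SE = √(s_p²(1/n₁ + 1/n₂)) = √(65.9199 × (1/24 + 1/16)) = 2.6204
t = (x̄₁ - x̄₂) / SE = (59.76 - 60.00) / 2.6204 = -0.24 / 2.6204 = -0.092
p-value = 0.9275

Since p-value > α = 0.01, we fail to reject H₀.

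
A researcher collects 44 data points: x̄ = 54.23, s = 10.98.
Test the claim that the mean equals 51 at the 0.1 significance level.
One-sample t-test:
H₀: μ = 51
H₁: μ ≠ 51
df = n - 1 = 43
t = (x̄ - μ₀) / (s/√n) = (54.23 - 51) / (10.98/√44) = 1.951
p-value = 0.0576

Since p-value < α = 0.1, we reject H₀.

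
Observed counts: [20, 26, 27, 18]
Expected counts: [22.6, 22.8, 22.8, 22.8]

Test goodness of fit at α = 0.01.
Chi-square goodness of fit test:
H₀: observed counts match expected distribution
H₁: observed counts differ from expected distribution
df = k - 1 = 3
χ² = Σ(O - E)²/E
   = (20 - 22.6)²/22.6 + (26 - 22.8)²/22.8 + (27 - 22.8)²/22.8 + (18 - 22.8)²/22.8
   = 0.299 + 0.449 + 0.774 + 1.011
   = 2.53
p-value = 0.4695

Since p-value > α = 0.01, we fail to reject H₀.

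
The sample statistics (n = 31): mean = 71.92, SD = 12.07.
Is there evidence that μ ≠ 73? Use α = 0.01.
One-sample t-test:
H₀: μ = 73
H₁: μ ≠ 73
df = n - 1 = 30
t = (x̄ - μ₀) / (s/√n) = (71.92 - 73) / (12.07/√31) = -0.498
p-value = 0.6220

Since p-value > α = 0.01, we fail to reject H₀.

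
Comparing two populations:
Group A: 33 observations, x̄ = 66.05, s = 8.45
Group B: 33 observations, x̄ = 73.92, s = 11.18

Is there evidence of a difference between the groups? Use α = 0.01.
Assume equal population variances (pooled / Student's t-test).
Student's two-sample t-test (equal variances):
H₀: μ₁ = μ₂
H₁: μ₁ ≠ μ₂
df = n₁ + n₂ - 2 = 64
Pooled variance s_p² = [(n₁-1)s₁² + (n₂-1)s₂²] / (n₁ + n₂ - 2) = [(32)(8.45²) + (32)(11.18²)] / 64 = 98.1974
SE = √(s_p²(1/n₁ + 1/n₂)) = √(98.1974 × (1/33 + 1/33)) = 2.4395
t = (x̄₁ - x̄₂) / SE = (66.05 - 73.92) / 2.4395 = -7.87 / 2.4395 = -3.226
p-value = 0.0020

Since p-value < α = 0.01, we reject H₀.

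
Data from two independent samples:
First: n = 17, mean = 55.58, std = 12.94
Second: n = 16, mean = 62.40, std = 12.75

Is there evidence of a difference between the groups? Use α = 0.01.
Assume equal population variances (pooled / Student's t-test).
Student's two-sample t-test (equal variances):
H₀: μ₁ = μ₂
H₁: μ₁ ≠ μ₂
df = n₁ + n₂ - 2 = 31
Pooled variance s_p² = [(n₁-1)s₁² + (n₂-1)s₂²] / (n₁ + n₂ - 2) = [(16)(12.94²) + (15)(12.75²)] / 31 = 165.0818
SE = √(s_p²(1/n₁ + 1/n₂)) = √(165.0818 × (1/17 + 1/16)) = 4.4753
t = (x̄₁ - x̄₂) / SE = (55.58 - 62.40) / 4.4753 = -6.82 / 4.4753 = -1.524
p-value = 0.1377

Since p-value > α = 0.01, we fail to reject H₀.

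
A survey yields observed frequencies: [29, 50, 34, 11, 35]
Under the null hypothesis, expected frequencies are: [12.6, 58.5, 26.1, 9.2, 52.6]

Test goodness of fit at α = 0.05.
Chi-square goodness of fit test:
H₀: observed counts match expected distribution
H₁: observed counts differ from expected distribution
df = k - 1 = 4
χ² = Σ(O - E)²/E
   = (29 - 12.6)²/12.6 + (50 - 58.5)²/58.5 + (34 - 26.1)²/26.1 + (11 - 9.2)²/9.2 + (35 - 52.6)²/52.6
   = 21.346 + 1.235 + 2.391 + 0.352 + 5.889
   = 31.21
p-value < 0.0001

Since p-value < α = 0.05, we reject H₀.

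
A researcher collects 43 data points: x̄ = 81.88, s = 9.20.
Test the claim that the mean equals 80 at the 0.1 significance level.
One-sample t-test:
H₀: μ = 80
H₁: μ ≠ 80
df = n - 1 = 42
t = (x̄ - μ₀) / (s/√n) = (81.88 - 80) / (9.20/√43) = 1.340
p-value = 0.1875

Since p-value > α = 0.1, we fail to reject H₀.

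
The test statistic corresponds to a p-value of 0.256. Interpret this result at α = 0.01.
Since p = 0.256 > α = 0.01, fail to reject H₀.
There is insufficient evidence to reject the null hypothesis; the result is not statistically significant at the 0.01 level.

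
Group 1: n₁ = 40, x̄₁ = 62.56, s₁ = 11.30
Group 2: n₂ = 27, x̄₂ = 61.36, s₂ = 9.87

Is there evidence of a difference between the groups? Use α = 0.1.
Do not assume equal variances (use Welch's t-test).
Welch's two-sample t-test:
H₀: μ₁ = μ₂
H₁: μ₁ ≠ μ₂
s₁²/n₁ = 11.30²/40 = 3.1923,  s₂²/n₂ = 9.87²/27 = 3.6080
SE = √(s₁²/n₁ + s₂²/n₂) = √(3.1923 + 3.6080) = 2.6077
df (Welch-Satterthwaite) = (s₁²/n₁ + s₂²/n₂)² / [(s₁²/n₁)²/(n₁-1) + (s₂²/n₂)²/(n₂-1)] ≈ 60.69
t = (x̄₁ - x̄₂) / SE = (62.56 - 61.36) / 2.6077 = 1.20 / 2.6077 = 0.460
p-value = 0.6470

Since p-value > α = 0.1, we fail to reject H₀.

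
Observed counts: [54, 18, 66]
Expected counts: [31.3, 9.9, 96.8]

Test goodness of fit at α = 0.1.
Chi-square goodness of fit test:
H₀: observed counts match expected distribution
H₁: observed counts differ from expected distribution
df = k - 1 = 2
χ² = Σ(O - E)²/E
   = (54 - 31.3)²/31.3 + (18 - 9.9)²/9.9 + (66 - 96.8)²/96.8
   = 16.463 + 6.627 + 9.800
   = 32.89
p-value < 0.0001

Since p-value < α = 0.1, we reject H₀.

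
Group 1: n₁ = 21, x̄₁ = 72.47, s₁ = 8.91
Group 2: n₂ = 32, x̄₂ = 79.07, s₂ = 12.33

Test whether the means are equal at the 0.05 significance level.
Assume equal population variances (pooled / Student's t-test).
Student's two-sample t-test (equal variances):
H₀: μ₁ = μ₂
H₁: μ₁ ≠ μ₂
df = n₁ + n₂ - 2 = 51
Pooled variance s_p² = [(n₁-1)s₁² + (n₂-1)s₂²] / (n₁ + n₂ - 2) = [(20)(8.91²) + (31)(12.33²)] / 51 = 123.5423
SE = √(s_p²(1/n₁ + 1/n₂)) = √(123.5423 × (1/21 + 1/32)) = 3.1215
t = (x̄₁ - x̄₂) / SE = (72.47 - 79.07) / 3.1215 = -6.60 / 3.1215 = -2.114
p-value = 0.0394

Since p-value < α = 0.05, we reject H₀.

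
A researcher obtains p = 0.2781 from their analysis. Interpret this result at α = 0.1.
Since p = 0.2781 > α = 0.1, fail to reject H₀.
There is insufficient evidence to reject the null hypothesis; the result is not statistically significant at the 0.1 level.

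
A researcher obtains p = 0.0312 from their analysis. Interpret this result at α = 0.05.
Since p = 0.0312 < α = 0.05, reject H₀.
There is sufficient evidence to reject the null hypothesis; the result is statistically significant at the 0.05 level.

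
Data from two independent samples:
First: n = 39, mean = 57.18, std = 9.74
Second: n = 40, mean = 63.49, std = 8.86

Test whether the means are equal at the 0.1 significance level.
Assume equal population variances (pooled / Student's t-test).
Student's two-sample t-test (equal variances):
H₀: μ₁ = μ₂
H₁: μ₁ ≠ μ₂
df = n₁ + n₂ - 2 = 77
Pooled variance s_p² = [(n₁-1)s₁² + (n₂-1)s₂²] / (n₁ + n₂ - 2) = [(38)(9.74²) + (39)(8.86²)] / 77 = 86.5773
SE = √(s_p²(1/n₁ + 1/n₂)) = √(86.5773 × (1/39 + 1/40)) = 2.0939
t = (x̄₁ - x̄₂) / SE = (57.18 - 63.49) / 2.0939 = -6.31 / 2.0939 = -3.014
p-value = 0.0035

Since p-value < α = 0.1, we reject H₀.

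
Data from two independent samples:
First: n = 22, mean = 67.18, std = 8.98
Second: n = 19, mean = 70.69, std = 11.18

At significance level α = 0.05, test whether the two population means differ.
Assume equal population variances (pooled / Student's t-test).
Student's two-sample t-test (equal variances):
H₀: μ₁ = μ₂
H₁: μ₁ ≠ μ₂
df = n₁ + n₂ - 2 = 39
Pooled variance s_p² = [(n₁-1)s₁² + (n₂-1)s₂²] / (n₁ + n₂ - 2) = [(21)(8.98²) + (18)(11.18²)] / 39 = 101.1106
SE = √(s_p²(1/n₁ + 1/n₂)) = √(101.1106 × (1/22 + 1/19)) = 3.1492
t = (x̄₁ - x̄₂) / SE = (67.18 - 70.69) / 3.1492 = -3.51 / 3.1492 = -1.115
p-value = 0.2719

Since p-value > α = 0.05, we fail to reject H₀.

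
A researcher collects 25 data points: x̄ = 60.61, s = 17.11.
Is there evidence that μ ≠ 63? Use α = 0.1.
One-sample t-test:
H₀: μ = 63
H₁: μ ≠ 63
df = n - 1 = 24
t = (x̄ - μ₀) / (s/√n) = (60.61 - 63) / (17.11/√25) = -0.698
p-value = 0.4916

Since p-value > α = 0.1, we fail to reject H₀.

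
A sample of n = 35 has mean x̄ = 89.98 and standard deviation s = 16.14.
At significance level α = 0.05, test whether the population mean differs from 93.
One-sample t-test:
H₀: μ = 93
H₁: μ ≠ 93
df = n - 1 = 34
t = (x̄ - μ₀) / (s/√n) = (89.98 - 93) / (16.14/√35) = -1.107
p-value = 0.2761

Since p-value > α = 0.05, we fail to reject H₀.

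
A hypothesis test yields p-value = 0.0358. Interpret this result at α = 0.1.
Since p = 0.0358 < α = 0.1, reject H₀.
There is sufficient evidence to reject the null hypothesis; the result is statistically significant at the 0.1 level.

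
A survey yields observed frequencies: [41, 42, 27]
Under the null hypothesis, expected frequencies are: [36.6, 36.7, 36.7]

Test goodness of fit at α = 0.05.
Chi-square goodness of fit test:
H₀: observed counts match expected distribution
H₁: observed counts differ from expected distribution
df = k - 1 = 2
χ² = Σ(O - E)²/E
   = (41 - 36.6)²/36.6 + (42 - 36.7)²/36.7 + (27 - 36.7)²/36.7
   = 0.529 + 0.765 + 2.564
   = 3.86
p-value = 0.1453

Since p-value > α = 0.05, we fail to reject H₀.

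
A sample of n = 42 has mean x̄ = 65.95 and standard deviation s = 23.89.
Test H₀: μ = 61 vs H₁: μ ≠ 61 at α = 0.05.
One-sample t-test:
H₀: μ = 61
H₁: μ ≠ 61
df = n - 1 = 41
t = (x̄ - μ₀) / (s/√n) = (65.95 - 61) / (23.89/√42) = 1.343
p-value = 0.1867

Since p-value > α = 0.05, we fail to reject H₀.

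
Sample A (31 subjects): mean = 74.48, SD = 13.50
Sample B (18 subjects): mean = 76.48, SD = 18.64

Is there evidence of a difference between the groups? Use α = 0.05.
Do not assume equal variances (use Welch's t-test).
Welch's two-sample t-test:
H₀: μ₁ = μ₂
H₁: μ₁ ≠ μ₂
s₁²/n₁ = 13.50²/31 = 5.8790,  s₂²/n₂ = 18.64²/18 = 19.3028
SE = √(s₁²/n₁ + s₂²/n₂) = √(5.8790 + 19.3028) = 5.0181
df (Welch-Satterthwaite) = (s₁²/n₁ + s₂²/n₂)² / [(s₁²/n₁)²/(n₁-1) + (s₂²/n₂)²/(n₂-1)] ≈ 27.49
t = (x̄₁ - x̄₂) / SE = (74.48 - 76.48) / 5.0181 = -2.00 / 5.0181 = -0.399
p-value = 0.6933

Since p-value > α = 0.05, we fail to reject H₀.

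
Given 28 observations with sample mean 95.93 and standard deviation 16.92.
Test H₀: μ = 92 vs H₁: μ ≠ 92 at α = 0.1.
One-sample t-test:
H₀: μ = 92
H₁: μ ≠ 92
df = n - 1 = 27
t = (x̄ - μ₀) / (s/√n) = (95.93 - 92) / (16.92/√28) = 1.229
p-value = 0.2297

Since p-value > α = 0.1, we fail to reject H₀.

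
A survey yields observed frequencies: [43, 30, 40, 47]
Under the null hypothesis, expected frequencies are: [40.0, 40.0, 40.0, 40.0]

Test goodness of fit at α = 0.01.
Chi-square goodness of fit test:
H₀: observed counts match expected distribution
H₁: observed counts differ from expected distribution
df = k - 1 = 3
χ² = Σ(O - E)²/E
   = (43 - 40.0)²/40.0 + (30 - 40.0)²/40.0 + (40 - 40.0)²/40.0 + (47 - 40.0)²/40.0
   = 0.225 + 2.500 + 0.000 + 1.225
   = 3.95
p-value = 0.2669

Since p-value > α = 0.01, we fail to reject H₀.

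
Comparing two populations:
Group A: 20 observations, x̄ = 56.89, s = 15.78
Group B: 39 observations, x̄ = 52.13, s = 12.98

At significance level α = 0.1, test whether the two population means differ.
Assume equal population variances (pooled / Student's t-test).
Student's two-sample t-test (equal variances):
H₀: μ₁ = μ₂
H₁: μ₁ ≠ μ₂
df = n₁ + n₂ - 2 = 57
Pooled variance s_p² = [(n₁-1)s₁² + (n₂-1)s₂²] / (n₁ + n₂ - 2) = [(19)(15.78²) + (38)(12.98²)] / 57 = 195.3231
SE = √(s_p²(1/n₁ + 1/n₂)) = √(195.3231 × (1/20 + 1/39)) = 3.8438
t = (x̄₁ - x̄₂) / SE = (56.89 - 52.13) / 3.8438 = 4.76 / 3.8438 = 1.238
p-value = 0.2207

Since p-value > α = 0.1, we fail to reject H₀.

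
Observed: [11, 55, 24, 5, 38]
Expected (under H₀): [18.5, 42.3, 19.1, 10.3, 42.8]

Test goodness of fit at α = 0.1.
Chi-square goodness of fit test:
H₀: observed counts match expected distribution
H₁: observed counts differ from expected distribution
df = k - 1 = 4
χ² = Σ(O - E)²/E
   = (11 - 18.5)²/18.5 + (55 - 42.3)²/42.3 + (24 - 19.1)²/19.1 + (5 - 10.3)²/10.3 + (38 - 42.8)²/42.8
   = 3.041 + 3.813 + 1.257 + 2.727 + 0.538
   = 11.38
p-value = 0.0226

Since p-value < α = 0.1, we reject H₀.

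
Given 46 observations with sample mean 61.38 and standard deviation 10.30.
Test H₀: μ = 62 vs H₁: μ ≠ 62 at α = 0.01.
One-sample t-test:
H₀: μ = 62
H₁: μ ≠ 62
df = n - 1 = 45
t = (x̄ - μ₀) / (s/√n) = (61.38 - 62) / (10.30/√46) = -0.408
p-value = 0.6850

Since p-value > α = 0.01, we fail to reject H₀.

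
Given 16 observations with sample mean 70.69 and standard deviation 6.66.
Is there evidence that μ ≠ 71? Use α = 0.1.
One-sample t-test:
H₀: μ = 71
H₁: μ ≠ 71
df = n - 1 = 15
t = (x̄ - μ₀) / (s/√n) = (70.69 - 71) / (6.66/√16) = -0.186
p-value = 0.8548

Since p-value > α = 0.1, we fail to reject H₀.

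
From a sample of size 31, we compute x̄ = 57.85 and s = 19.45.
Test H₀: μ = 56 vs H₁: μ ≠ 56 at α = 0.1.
One-sample t-test:
H₀: μ = 56
H₁: μ ≠ 56
df = n - 1 = 30
t = (x̄ - μ₀) / (s/√n) = (57.85 - 56) / (19.45/√31) = 0.530
p-value = 0.6003

Since p-value > α = 0.1, we fail to reject H₀.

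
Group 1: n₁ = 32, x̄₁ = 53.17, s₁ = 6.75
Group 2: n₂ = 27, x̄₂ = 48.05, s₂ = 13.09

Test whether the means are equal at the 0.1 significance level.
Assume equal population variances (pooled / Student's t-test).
Student's two-sample t-test (equal variances):
H₀: μ₁ = μ₂
H₁: μ₁ ≠ μ₂
df = n₁ + n₂ - 2 = 57
Pooled variance s_p² = [(n₁-1)s₁² + (n₂-1)s₂²] / (n₁ + n₂ - 2) = [(31)(6.75²) + (26)(13.09²)] / 57 = 102.9384
SE = √(s_p²(1/n₁ + 1/n₂)) = √(102.9384 × (1/32 + 1/27)) = 2.6513
t = (x̄₁ - x̄₂) / SE = (53.17 - 48.05) / 2.6513 = 5.12 / 2.6513 = 1.931
p-value = 0.0584

Since p-value < α = 0.1, we reject H₀.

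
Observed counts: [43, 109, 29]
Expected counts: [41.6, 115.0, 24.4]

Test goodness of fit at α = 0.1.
Chi-square goodness of fit test:
H₀: observed counts match expected distribution
H₁: observed counts differ from expected distribution
df = k - 1 = 2
χ² = Σ(O - E)²/E
   = (43 - 41.6)²/41.6 + (109 - 115.0)²/115.0 + (29 - 24.4)²/24.4
   = 0.047 + 0.313 + 0.867
   = 1.23
p-value = 0.5414

Since p-value > α = 0.1, we fail to reject H₀.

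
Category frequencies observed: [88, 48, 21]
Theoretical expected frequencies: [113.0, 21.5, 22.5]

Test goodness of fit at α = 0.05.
Chi-square goodness of fit test:
H₀: observed counts match expected distribution
H₁: observed counts differ from expected distribution
df = k - 1 = 2
χ² = Σ(O - E)²/E
   = (88 - 113.0)²/113.0 + (48 - 21.5)²/21.5 + (21 - 22.5)²/22.5
   = 5.531 + 32.663 + 0.100
   = 38.29
p-value < 0.0001

Since p-value < α = 0.05, we reject H₀.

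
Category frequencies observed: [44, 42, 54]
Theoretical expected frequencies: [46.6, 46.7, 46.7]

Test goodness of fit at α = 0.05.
Chi-square goodness of fit test:
H₀: observed counts match expected distribution
H₁: observed counts differ from expected distribution
df = k - 1 = 2
χ² = Σ(O - E)²/E
   = (44 - 46.6)²/46.6 + (42 - 46.7)²/46.7 + (54 - 46.7)²/46.7
   = 0.145 + 0.473 + 1.141
   = 1.76
p-value = 0.4149

Since p-value > α = 0.05, we fail to reject H₀.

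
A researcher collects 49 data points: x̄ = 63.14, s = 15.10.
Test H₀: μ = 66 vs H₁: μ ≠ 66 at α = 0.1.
One-sample t-test:
H₀: μ = 66
H₁: μ ≠ 66
df = n - 1 = 48
t = (x̄ - μ₀) / (s/√n) = (63.14 - 66) / (15.10/√49) = -1.326
p-value = 0.1912

Since p-value > α = 0.1, we fail to reject H₀.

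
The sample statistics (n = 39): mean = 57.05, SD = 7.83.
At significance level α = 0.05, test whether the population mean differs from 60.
One-sample t-test:
H₀: μ = 60
H₁: μ ≠ 60
df = n - 1 = 38
t = (x̄ - μ₀) / (s/√n) = (57.05 - 60) / (7.83/√39) = -2.353
p-value = 0.0239

Since p-value < α = 0.05, we reject H₀.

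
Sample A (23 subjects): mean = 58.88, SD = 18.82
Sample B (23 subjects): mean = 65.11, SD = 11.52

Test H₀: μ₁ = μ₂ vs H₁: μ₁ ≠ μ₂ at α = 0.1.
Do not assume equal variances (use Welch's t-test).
Welch's two-sample t-test:
H₀: μ₁ = μ₂
H₁: μ₁ ≠ μ₂
s₁²/n₁ = 18.82²/23 = 15.3997,  s₂²/n₂ = 11.52²/23 = 5.7700
SE = √(s₁²/n₁ + s₂²/n₂) = √(15.3997 + 5.7700) = 4.6011
df (Welch-Satterthwaite) = (s₁²/n₁ + s₂²/n₂)² / [(s₁²/n₁)²/(n₁-1) + (s₂²/n₂)²/(n₂-1)] ≈ 36.46
t = (x̄₁ - x̄₂) / SE = (58.88 - 65.11) / 4.6011 = -6.23 / 4.6011 = -1.354
p-value = 0.1841

Since p-value > α = 0.1, we fail to reject H₀.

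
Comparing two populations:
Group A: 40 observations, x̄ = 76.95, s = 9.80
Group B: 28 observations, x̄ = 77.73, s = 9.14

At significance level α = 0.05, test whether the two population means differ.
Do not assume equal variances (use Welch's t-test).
Welch's two-sample t-test:
H₀: μ₁ = μ₂
H₁: μ₁ ≠ μ₂
s₁²/n₁ = 9.80²/40 = 2.4010,  s₂²/n₂ = 9.14²/28 = 2.9836
SE = √(s₁²/n₁ + s₂²/n₂) = √(2.4010 + 2.9836) = 2.3205
df (Welch-Satterthwaite) = (s₁²/n₁ + s₂²/n₂)² / [(s₁²/n₁)²/(n₁-1) + (s₂²/n₂)²/(n₂-1)] ≈ 60.72
t = (x̄₁ - x̄₂) / SE = (76.95 - 77.73) / 2.3205 = -0.78 / 2.3205 = -0.336
p-value = 0.7379

Since p-value > α = 0.05, we fail to reject H₀.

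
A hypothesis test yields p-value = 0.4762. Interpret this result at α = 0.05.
Since p = 0.4762 > α = 0.05, fail to reject H₀.
There is insufficient evidence to reject the null hypothesis; the result is not statistically significant at the 0.05 level.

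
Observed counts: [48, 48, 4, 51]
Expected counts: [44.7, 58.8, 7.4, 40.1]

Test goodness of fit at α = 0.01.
Chi-square goodness of fit test:
H₀: observed counts match expected distribution
H₁: observed counts differ from expected distribution
df = k - 1 = 3
χ² = Σ(O - E)²/E
   = (48 - 44.7)²/44.7 + (48 - 58.8)²/58.8 + (4 - 7.4)²/7.4 + (51 - 40.1)²/40.1
   = 0.244 + 1.984 + 1.562 + 2.963
   = 6.75
p-value = 0.0802

Since p-value > α = 0.01, we fail to reject H₀.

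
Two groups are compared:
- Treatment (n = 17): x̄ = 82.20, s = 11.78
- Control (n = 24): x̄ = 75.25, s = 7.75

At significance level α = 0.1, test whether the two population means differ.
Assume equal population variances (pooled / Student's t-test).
Student's two-sample t-test (equal variances):
H₀: μ₁ = μ₂
H₁: μ₁ ≠ μ₂
df = n₁ + n₂ - 2 = 39
Pooled variance s_p² = [(n₁-1)s₁² + (n₂-1)s₂²] / (n₁ + n₂ - 2) = [(16)(11.78²) + (23)(7.75²)] / 39 = 92.3521
SE = √(s_p²(1/n₁ + 1/n₂)) = √(92.3521 × (1/17 + 1/24)) = 3.0464
t = (x̄₁ - x̄₂) / SE = (82.20 - 75.25) / 3.0464 = 6.95 / 3.0464 = 2.281
p-value = 0.0281

Since p-value < α = 0.1, we reject H₀.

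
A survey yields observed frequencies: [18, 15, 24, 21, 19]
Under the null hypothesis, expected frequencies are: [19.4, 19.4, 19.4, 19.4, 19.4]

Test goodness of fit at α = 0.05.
Chi-square goodness of fit test:
H₀: observed counts match expected distribution
H₁: observed counts differ from expected distribution
df = k - 1 = 4
χ² = Σ(O - E)²/E
   = (18 - 19.4)²/19.4 + (15 - 19.4)²/19.4 + (24 - 19.4)²/19.4 + (21 - 19.4)²/19.4 + (19 - 19.4)²/19.4
   = 0.101 + 0.998 + 1.091 + 0.132 + 0.008
   = 2.33
p-value = 0.6753

Since p-value > α = 0.05, we fail to reject H₀.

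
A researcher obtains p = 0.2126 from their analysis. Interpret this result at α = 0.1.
Since p = 0.2126 > α = 0.1, fail to reject H₀.
There is insufficient evidence to reject the null hypothesis; the result is not statistically significant at the 0.1 level.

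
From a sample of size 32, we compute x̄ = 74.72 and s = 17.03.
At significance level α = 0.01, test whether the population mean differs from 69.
One-sample t-test:
H₀: μ = 69
H₁: μ ≠ 69
df = n - 1 = 31
t = (x̄ - μ₀) / (s/√n) = (74.72 - 69) / (17.03/√32) = 1.900
p-value = 0.0668

Since p-value > α = 0.01, we fail to reject H₀.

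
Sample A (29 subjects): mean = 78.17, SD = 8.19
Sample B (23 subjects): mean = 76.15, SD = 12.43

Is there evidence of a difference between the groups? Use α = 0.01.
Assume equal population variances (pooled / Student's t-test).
Student's two-sample t-test (equal variances):
H₀: μ₁ = μ₂
H₁: μ₁ ≠ μ₂
df = n₁ + n₂ - 2 = 50
Pooled variance s_p² = [(n₁-1)s₁² + (n₂-1)s₂²] / (n₁ + n₂ - 2) = [(28)(8.19²) + (22)(12.43²)] / 50 = 105.5448
SE = √(s_p²(1/n₁ + 1/n₂)) = √(105.5448 × (1/29 + 1/23)) = 2.8685
t = (x̄₁ - x̄₂) / SE = (78.17 - 76.15) / 2.8685 = 2.02 / 2.8685 = 0.704
p-value = 0.4846

Since p-value > α = 0.01, we fail to reject H₀.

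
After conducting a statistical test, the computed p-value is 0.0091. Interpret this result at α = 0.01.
Since p = 0.0091 < α = 0.01, reject H₀.
There is sufficient evidence to reject the null hypothesis; the result is statistically significant at the 0.01 level.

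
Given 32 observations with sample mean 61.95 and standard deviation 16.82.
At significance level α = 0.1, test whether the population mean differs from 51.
One-sample t-test:
H₀: μ = 51
H₁: μ ≠ 51
df = n - 1 = 31
t = (x̄ - μ₀) / (s/√n) = (61.95 - 51) / (16.82/√32) = 3.683
p-value = 0.0009

Since p-value < α = 0.1, we reject H₀.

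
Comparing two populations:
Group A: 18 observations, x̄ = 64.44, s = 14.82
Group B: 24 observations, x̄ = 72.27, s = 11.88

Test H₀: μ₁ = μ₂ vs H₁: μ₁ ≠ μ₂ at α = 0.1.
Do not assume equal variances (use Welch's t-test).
Welch's two-sample t-test:
H₀: μ₁ = μ₂
H₁: μ₁ ≠ μ₂
s₁²/n₁ = 14.82²/18 = 12.2018,  s₂²/n₂ = 11.88²/24 = 5.8806
SE = √(s₁²/n₁ + s₂²/n₂) = √(12.2018 + 5.8806) = 4.2523
df (Welch-Satterthwaite) = (s₁²/n₁ + s₂²/n₂)² / [(s₁²/n₁)²/(n₁-1) + (s₂²/n₂)²/(n₂-1)] ≈ 31.86
t = (x̄₁ - x̄₂) / SE = (64.44 - 72.27) / 4.2523 = -7.83 / 4.2523 = -1.841
p-value = 0.0749

Since p-value < α = 0.1, we reject H₀.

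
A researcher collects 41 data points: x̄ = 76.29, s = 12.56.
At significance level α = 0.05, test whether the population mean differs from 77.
One-sample t-test:
H₀: μ = 77
H₁: μ ≠ 77
df = n - 1 = 40
t = (x̄ - μ₀) / (s/√n) = (76.29 - 77) / (12.56/√41) = -0.362
p-value = 0.7193

Since p-value > α = 0.05, we fail to reject H₀.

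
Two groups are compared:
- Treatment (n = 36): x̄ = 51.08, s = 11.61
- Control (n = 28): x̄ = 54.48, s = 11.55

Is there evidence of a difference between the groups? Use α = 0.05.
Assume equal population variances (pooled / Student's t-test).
Student's two-sample t-test (equal variances):
H₀: μ₁ = μ₂
H₁: μ₁ ≠ μ₂
df = n₁ + n₂ - 2 = 62
Pooled variance s_p² = [(n₁-1)s₁² + (n₂-1)s₂²] / (n₁ + n₂ - 2) = [(35)(11.61²) + (27)(11.55²)] / 62 = 134.1870
SE = √(s_p²(1/n₁ + 1/n₂)) = √(134.1870 × (1/36 + 1/28)) = 2.9189
t = (x̄₁ - x̄₂) / SE = (51.08 - 54.48) / 2.9189 = -3.40 / 2.9189 = -1.165
p-value = 0.2485

Since p-value > α = 0.05, we fail to reject H₀.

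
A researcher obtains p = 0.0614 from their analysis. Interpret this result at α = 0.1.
Since p = 0.0614 < α = 0.1, reject H₀.
There is sufficient evidence to reject the null hypothesis; the result is statistically significant at the 0.1 level.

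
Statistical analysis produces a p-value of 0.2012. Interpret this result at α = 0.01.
Since p = 0.2012 > α = 0.01, fail to reject H₀.
There is insufficient evidence to reject the null hypothesis; the result is not statistically significant at the 0.01 level.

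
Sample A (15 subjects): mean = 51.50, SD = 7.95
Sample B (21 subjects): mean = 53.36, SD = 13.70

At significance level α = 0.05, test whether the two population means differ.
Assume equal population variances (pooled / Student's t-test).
Student's two-sample t-test (equal variances):
H₀: μ₁ = μ₂
H₁: μ₁ ≠ μ₂
df = n₁ + n₂ - 2 = 34
Pooled variance s_p² = [(n₁-1)s₁² + (n₂-1)s₂²] / (n₁ + n₂ - 2) = [(14)(7.95²) + (20)(13.70²)] / 34 = 136.4304
SE = √(s_p²(1/n₁ + 1/n₂)) = √(136.4304 × (1/15 + 1/21)) = 3.9487
t = (x̄₁ - x̄₂) / SE = (51.50 - 53.36) / 3.9487 = -1.86 / 3.9487 = -0.471
p-value = 0.6406

Since p-value > α = 0.05, we fail to reject H₀.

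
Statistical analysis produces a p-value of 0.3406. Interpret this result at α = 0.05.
Since p = 0.3406 > α = 0.05, fail to reject H₀.
There is insufficient evidence to reject the null hypothesis; the result is not statistically significant at the 0.05 level.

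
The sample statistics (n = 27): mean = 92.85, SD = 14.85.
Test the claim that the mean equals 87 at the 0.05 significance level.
One-sample t-test:
H₀: μ = 87
H₁: μ ≠ 87
df = n - 1 = 26
t = (x̄ - μ₀) / (s/√n) = (92.85 - 87) / (14.85/√27) = 2.047
p-value = 0.0509

Since p-value > α = 0.05, we fail to reject H₀.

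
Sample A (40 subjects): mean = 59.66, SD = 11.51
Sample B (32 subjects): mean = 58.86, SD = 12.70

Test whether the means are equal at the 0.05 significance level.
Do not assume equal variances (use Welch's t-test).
Welch's two-sample t-test:
H₀: μ₁ = μ₂
H₁: μ₁ ≠ μ₂
s₁²/n₁ = 11.51²/40 = 3.3120,  s₂²/n₂ = 12.70²/32 = 5.0403
SE = √(s₁²/n₁ + s₂²/n₂) = √(3.3120 + 5.0403) = 2.8900
df (Welch-Satterthwaite) = (s₁²/n₁ + s₂²/n₂)² / [(s₁²/n₁)²/(n₁-1) + (s₂²/n₂)²/(n₂-1)] ≈ 63.37
t = (x̄₁ - x̄₂) / SE = (59.66 - 58.86) / 2.8900 = 0.80 / 2.8900 = 0.277
p-value = 0.7828

Since p-value > α = 0.05, we fail to reject H₀.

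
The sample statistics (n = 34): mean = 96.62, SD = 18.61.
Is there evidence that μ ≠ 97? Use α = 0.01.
One-sample t-test:
H₀: μ = 97
H₁: μ ≠ 97
df = n - 1 = 33
t = (x̄ - μ₀) / (s/√n) = (96.62 - 97) / (18.61/√34) = -0.119
p-value = 0.9059

Since p-value > α = 0.01, we fail to reject H₀.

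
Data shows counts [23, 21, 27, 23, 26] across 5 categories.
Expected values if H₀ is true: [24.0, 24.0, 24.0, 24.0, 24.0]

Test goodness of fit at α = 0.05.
Chi-square goodness of fit test:
H₀: observed counts match expected distribution
H₁: observed counts differ from expected distribution
df = k - 1 = 4
χ² = Σ(O - E)²/E
   = (23 - 24.0)²/24.0 + (21 - 24.0)²/24.0 + (27 - 24.0)²/24.0 + (23 - 24.0)²/24.0 + (26 - 24.0)²/24.0
   = 0.042 + 0.375 + 0.375 + 0.042 + 0.167
   = 1.00
p-value = 0.9098

Since p-value > α = 0.05, we fail to reject H₀.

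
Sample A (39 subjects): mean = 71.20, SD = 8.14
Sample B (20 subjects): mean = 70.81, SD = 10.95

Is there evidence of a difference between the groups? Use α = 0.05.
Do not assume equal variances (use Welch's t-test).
Welch's two-sample t-test:
H₀: μ₁ = μ₂
H₁: μ₁ ≠ μ₂
s₁²/n₁ = 8.14²/39 = 1.6990,  s₂²/n₂ = 10.95²/20 = 5.9951
SE = √(s₁²/n₁ + s₂²/n₂) = √(1.6990 + 5.9951) = 2.7738
df (Welch-Satterthwaite) = (s₁²/n₁ + s₂²/n₂)² / [(s₁²/n₁)²/(n₁-1) + (s₂²/n₂)²/(n₂-1)] ≈ 30.09
t = (x̄₁ - x̄₂) / SE = (71.20 - 70.81) / 2.7738 = 0.39 / 2.7738 = 0.141
p-value = 0.8891

Since p-value > α = 0.05, we fail to reject H₀.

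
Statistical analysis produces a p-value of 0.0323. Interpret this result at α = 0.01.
Since p = 0.0323 > α = 0.01, fail to reject H₀.
There is insufficient evidence to reject the null hypothesis; the result is not statistically significant at the 0.01 level.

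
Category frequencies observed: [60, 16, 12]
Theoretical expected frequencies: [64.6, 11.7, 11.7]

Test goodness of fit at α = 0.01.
Chi-square goodness of fit test:
H₀: observed counts match expected distribution
H₁: observed counts differ from expected distribution
df = k - 1 = 2
χ² = Σ(O - E)²/E
   = (60 - 64.6)²/64.6 + (16 - 11.7)²/11.7 + (12 - 11.7)²/11.7
   = 0.328 + 1.580 + 0.008
   = 1.92
p-value = 0.3837

Since p-value > α = 0.01, we fail to reject H₀.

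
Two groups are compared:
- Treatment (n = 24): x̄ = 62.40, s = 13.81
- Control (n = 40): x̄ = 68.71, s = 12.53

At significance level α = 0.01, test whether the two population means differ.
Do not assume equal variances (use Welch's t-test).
Welch's two-sample t-test:
H₀: μ₁ = μ₂
H₁: μ₁ ≠ μ₂
s₁²/n₁ = 13.81²/24 = 7.9465,  s₂²/n₂ = 12.53²/40 = 3.9250
SE = √(s₁²/n₁ + s₂²/n₂) = √(7.9465 + 3.9250) = 3.4455
df (Welch-Satterthwaite) = (s₁²/n₁ + s₂²/n₂)² / [(s₁²/n₁)²/(n₁-1) + (s₂²/n₂)²/(n₂-1)] ≈ 44.88
t = (x̄₁ - x̄₂) / SE = (62.40 - 68.71) / 3.4455 = -6.31 / 3.4455 = -1.831
p-value = 0.0737

Since p-value > α = 0.01, we fail to reject H₀.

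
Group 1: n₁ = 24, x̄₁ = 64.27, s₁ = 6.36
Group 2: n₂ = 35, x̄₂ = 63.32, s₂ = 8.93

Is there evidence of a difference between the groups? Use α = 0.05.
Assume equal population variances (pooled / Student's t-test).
Student's two-sample t-test (equal variances):
H₀: μ₁ = μ₂
H₁: μ₁ ≠ μ₂
df = n₁ + n₂ - 2 = 57
Pooled variance s_p² = [(n₁-1)s₁² + (n₂-1)s₂²] / (n₁ + n₂ - 2) = [(23)(6.36²) + (34)(8.93²)] / 57 = 63.8889
SE = √(s_p²(1/n₁ + 1/n₂)) = √(63.8889 × (1/24 + 1/35)) = 2.1184
t = (x̄₁ - x̄₂) / SE = (64.27 - 63.32) / 2.1184 = 0.95 / 2.1184 = 0.448
p-value = 0.6555

Since p-value > α = 0.05, we fail to reject H₀.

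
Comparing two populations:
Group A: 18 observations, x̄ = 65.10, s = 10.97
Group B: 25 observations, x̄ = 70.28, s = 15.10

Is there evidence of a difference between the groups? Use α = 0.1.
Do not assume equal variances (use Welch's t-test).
Welch's two-sample t-test:
H₀: μ₁ = μ₂
H₁: μ₁ ≠ μ₂
s₁²/n₁ = 10.97²/18 = 6.6856,  s₂²/n₂ = 15.10²/25 = 9.1204
SE = √(s₁²/n₁ + s₂²/n₂) = √(6.6856 + 9.1204) = 3.9757
df (Welch-Satterthwaite) = (s₁²/n₁ + s₂²/n₂)² / [(s₁²/n₁)²/(n₁-1) + (s₂²/n₂)²/(n₂-1)] ≈ 40.99
t = (x̄₁ - x̄₂) / SE = (65.10 - 70.28) / 3.9757 = -5.18 / 3.9757 = -1.303
p-value = 0.1999

Since p-value > α = 0.1, we fail to reject H₀.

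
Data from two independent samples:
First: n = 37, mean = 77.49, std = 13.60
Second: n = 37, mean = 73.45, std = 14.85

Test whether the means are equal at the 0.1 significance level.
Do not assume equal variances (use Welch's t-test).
Welch's two-sample t-test:
H₀: μ₁ = μ₂
H₁: μ₁ ≠ μ₂
s₁²/n₁ = 13.60²/37 = 4.9989,  s₂²/n₂ = 14.85²/37 = 5.9601
SE = √(s₁²/n₁ + s₂²/n₂) = √(4.9989 + 5.9601) = 3.3104
df (Welch-Satterthwaite) = (s₁²/n₁ + s₂²/n₂)² / [(s₁²/n₁)²/(n₁-1) + (s₂²/n₂)²/(n₂-1)] ≈ 71.45
t = (x̄₁ - x̄₂) / SE = (77.49 - 73.45) / 3.3104 = 4.04 / 3.3104 = 1.220
p-value = 0.2263

Since p-value > α = 0.1, we fail to reject H₀.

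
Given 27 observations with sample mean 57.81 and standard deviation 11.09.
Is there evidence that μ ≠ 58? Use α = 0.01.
One-sample t-test:
H₀: μ = 58
H₁: μ ≠ 58
df = n - 1 = 26
t = (x̄ - μ₀) / (s/√n) = (57.81 - 58) / (11.09/√27) = -0.089
p-value = 0.9297

Since p-value > α = 0.01, we fail to reject H₀.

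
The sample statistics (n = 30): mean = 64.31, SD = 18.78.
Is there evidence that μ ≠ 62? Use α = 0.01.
One-sample t-test:
H₀: μ = 62
H₁: μ ≠ 62
df = n - 1 = 29
t = (x̄ - μ₀) / (s/√n) = (64.31 - 62) / (18.78/√30) = 0.674
p-value = 0.5058

Since p-value > α = 0.01, we fail to reject H₀.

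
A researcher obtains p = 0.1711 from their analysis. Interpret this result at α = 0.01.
Since p = 0.1711 > α = 0.01, fail to reject H₀.
There is insufficient evidence to reject the null hypothesis; the result is not statistically significant at the 0.01 level.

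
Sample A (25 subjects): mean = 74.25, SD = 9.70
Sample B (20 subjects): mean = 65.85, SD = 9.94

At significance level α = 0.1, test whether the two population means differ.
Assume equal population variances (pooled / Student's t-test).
Student's two-sample t-test (equal variances):
H₀: μ₁ = μ₂
H₁: μ₁ ≠ μ₂
df = n₁ + n₂ - 2 = 43
Pooled variance s_p² = [(n₁-1)s₁² + (n₂-1)s₂²] / (n₁ + n₂ - 2) = [(24)(9.70²) + (19)(9.94²)] / 43 = 96.1728
SE = √(s_p²(1/n₁ + 1/n₂)) = √(96.1728 × (1/25 + 1/20)) = 2.9420
t = (x̄₁ - x̄₂) / SE = (74.25 - 65.85) / 2.9420 = 8.40 / 2.9420 = 2.855
p-value = 0.0066

Since p-value < α = 0.1, we reject H₀.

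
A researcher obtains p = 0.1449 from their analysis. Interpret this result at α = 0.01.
Since p = 0.1449 > α = 0.01, fail to reject H₀.
There is insufficient evidence to reject the null hypothesis; the result is not statistically significant at the 0.01 level.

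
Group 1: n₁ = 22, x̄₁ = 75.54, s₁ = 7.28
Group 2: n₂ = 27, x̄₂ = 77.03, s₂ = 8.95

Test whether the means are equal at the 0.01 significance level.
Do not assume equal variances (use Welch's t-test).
Welch's two-sample t-test:
H₀: μ₁ = μ₂
H₁: μ₁ ≠ μ₂
s₁²/n₁ = 7.28²/22 = 2.4090,  s₂²/n₂ = 8.95²/27 = 2.9668
SE = √(s₁²/n₁ + s₂²/n₂) = √(2.4090 + 2.9668) = 2.3186
df (Welch-Satterthwaite) = (s₁²/n₁ + s₂²/n₂)² / [(s₁²/n₁)²/(n₁-1) + (s₂²/n₂)²/(n₂-1)] ≈ 47.00
t = (x̄₁ - x̄₂) / SE = (75.54 - 77.03) / 2.3186 = -1.49 / 2.3186 = -0.643
p-value = 0.5236

Since p-value > α = 0.01, we fail to reject H₀.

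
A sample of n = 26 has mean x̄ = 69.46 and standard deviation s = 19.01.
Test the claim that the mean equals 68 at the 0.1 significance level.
One-sample t-test:
H₀: μ = 68
H₁: μ ≠ 68
df = n - 1 = 25
t = (x̄ - μ₀) / (s/√n) = (69.46 - 68) / (19.01/√26) = 0.392
p-value = 0.6987

Since p-value > α = 0.1, we fail to reject H₀.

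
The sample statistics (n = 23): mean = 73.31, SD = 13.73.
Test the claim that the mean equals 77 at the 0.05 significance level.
One-sample t-test:
H₀: μ = 77
H₁: μ ≠ 77
df = n - 1 = 22
t = (x̄ - μ₀) / (s/√n) = (73.31 - 77) / (13.73/√23) = -1.289
p-value = 0.2108

Since p-value > α = 0.05, we fail to reject H₀.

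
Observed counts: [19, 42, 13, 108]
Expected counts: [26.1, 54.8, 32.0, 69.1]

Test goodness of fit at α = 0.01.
Chi-square goodness of fit test:
H₀: observed counts match expected distribution
H₁: observed counts differ from expected distribution
df = k - 1 = 3
χ² = Σ(O - E)²/E
   = (19 - 26.1)²/26.1 + (42 - 54.8)²/54.8 + (13 - 32.0)²/32.0 + (108 - 69.1)²/69.1
   = 1.931 + 2.990 + 11.281 + 21.899
   = 38.10
p-value < 0.0001

Since p-value < α = 0.01, we reject H₀.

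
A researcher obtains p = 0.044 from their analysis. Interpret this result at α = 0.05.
Since p = 0.044 < α = 0.05, reject H₀.
There is sufficient evidence to reject the null hypothesis; the result is statistically significant at the 0.05 level.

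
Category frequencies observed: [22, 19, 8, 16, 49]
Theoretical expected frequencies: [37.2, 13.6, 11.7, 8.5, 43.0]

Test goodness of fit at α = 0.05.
Chi-square goodness of fit test:
H₀: observed counts match expected distribution
H₁: observed counts differ from expected distribution
df = k - 1 = 4
χ² = Σ(O - E)²/E
   = (22 - 37.2)²/37.2 + (19 - 13.6)²/13.6 + (8 - 11.7)²/11.7 + (16 - 8.5)²/8.5 + (49 - 43.0)²/43.0
   = 6.211 + 2.144 + 1.170 + 6.618 + 0.837
   = 16.98
p-value = 0.0020

Since p-value < α = 0.05, we reject H₀.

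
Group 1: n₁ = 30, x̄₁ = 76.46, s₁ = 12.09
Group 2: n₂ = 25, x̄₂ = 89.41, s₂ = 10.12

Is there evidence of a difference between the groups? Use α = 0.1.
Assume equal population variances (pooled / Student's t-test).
Student's two-sample t-test (equal variances):
H₀: μ₁ = μ₂
H₁: μ₁ ≠ μ₂
df = n₁ + n₂ - 2 = 53
Pooled variance s_p² = [(n₁-1)s₁² + (n₂-1)s₂²] / (n₁ + n₂ - 2) = [(29)(12.09²) + (24)(10.12²)] / 53 = 126.3551
SE = √(s_p²(1/n₁ + 1/n₂)) = √(126.3551 × (1/30 + 1/25)) = 3.0440
t = (x̄₁ - x̄₂) / SE = (76.46 - 89.41) / 3.0440 = -12.95 / 3.0440 = -4.254
p-value = 0.0001

Since p-value < α = 0.1, we reject H₀.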